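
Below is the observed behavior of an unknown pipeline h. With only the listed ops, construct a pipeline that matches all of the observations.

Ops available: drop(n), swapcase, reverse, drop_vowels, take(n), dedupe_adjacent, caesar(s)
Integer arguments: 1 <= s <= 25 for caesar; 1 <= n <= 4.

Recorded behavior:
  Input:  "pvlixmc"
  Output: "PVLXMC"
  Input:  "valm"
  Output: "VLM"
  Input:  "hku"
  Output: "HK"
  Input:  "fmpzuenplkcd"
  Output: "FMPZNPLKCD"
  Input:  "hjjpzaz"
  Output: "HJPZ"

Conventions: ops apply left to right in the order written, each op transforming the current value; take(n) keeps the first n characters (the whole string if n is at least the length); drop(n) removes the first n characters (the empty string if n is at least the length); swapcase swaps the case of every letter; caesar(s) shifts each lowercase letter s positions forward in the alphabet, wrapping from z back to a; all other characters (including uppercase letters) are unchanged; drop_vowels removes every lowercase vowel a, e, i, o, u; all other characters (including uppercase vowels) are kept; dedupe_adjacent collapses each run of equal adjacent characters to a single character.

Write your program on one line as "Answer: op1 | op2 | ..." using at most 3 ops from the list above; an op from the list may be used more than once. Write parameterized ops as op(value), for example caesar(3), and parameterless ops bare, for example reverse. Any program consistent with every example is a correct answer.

drop_vowels | dedupe_adjacent | swapcase

Check, running the answer program on each example:
  "pvlixmc" -> "pvlxmc" -> "pvlxmc" -> "PVLXMC"
  "valm" -> "vlm" -> "vlm" -> "VLM"
  "hku" -> "hk" -> "hk" -> "HK"
  "fmpzuenplkcd" -> "fmpznplkcd" -> "fmpznplkcd" -> "FMPZNPLKCD"
  "hjjpzaz" -> "hjjpzz" -> "hjpz" -> "HJPZ"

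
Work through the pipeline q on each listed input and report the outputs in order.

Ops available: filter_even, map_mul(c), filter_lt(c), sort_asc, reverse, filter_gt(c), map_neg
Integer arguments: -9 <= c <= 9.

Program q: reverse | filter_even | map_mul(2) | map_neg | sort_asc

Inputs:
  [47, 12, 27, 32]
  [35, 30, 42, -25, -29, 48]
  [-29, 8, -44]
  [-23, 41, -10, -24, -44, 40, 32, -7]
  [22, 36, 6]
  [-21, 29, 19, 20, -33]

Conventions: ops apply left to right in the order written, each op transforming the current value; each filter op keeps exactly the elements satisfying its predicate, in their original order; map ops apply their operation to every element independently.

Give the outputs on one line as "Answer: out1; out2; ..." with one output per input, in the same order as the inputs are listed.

Execution, op by op:
  [47, 12, 27, 32] -> [32, 27, 12, 47] -> [32, 12] -> [64, 24] -> [-64, -24] -> [-64, -24]
  [35, 30, 42, -25, -29, 48] -> [48, -29, -25, 42, 30, 35] -> [48, 42, 30] -> [96, 84, 60] -> [-96, -84, -60] -> [-96, -84, -60]
  [-29, 8, -44] -> [-44, 8, -29] -> [-44, 8] -> [-88, 16] -> [88, -16] -> [-16, 88]
  [-23, 41, -10, -24, -44, 40, 32, -7] -> [-7, 32, 40, -44, -24, -10, 41, -23] -> [32, 40, -44, -24, -10] -> [64, 80, -88, -48, -20] -> [-64, -80, 88, 48, 20] -> [-80, -64, 20, 48, 88]
  [22, 36, 6] -> [6, 36, 22] -> [6, 36, 22] -> [12, 72, 44] -> [-12, -72, -44] -> [-72, -44, -12]
  [-21, 29, 19, 20, -33] -> [-33, 20, 19, 29, -21] -> [20] -> [40] -> [-40] -> [-40]

[-64, -24]; [-96, -84, -60]; [-16, 88]; [-80, -64, 20, 48, 88]; [-72, -44, -12]; [-40]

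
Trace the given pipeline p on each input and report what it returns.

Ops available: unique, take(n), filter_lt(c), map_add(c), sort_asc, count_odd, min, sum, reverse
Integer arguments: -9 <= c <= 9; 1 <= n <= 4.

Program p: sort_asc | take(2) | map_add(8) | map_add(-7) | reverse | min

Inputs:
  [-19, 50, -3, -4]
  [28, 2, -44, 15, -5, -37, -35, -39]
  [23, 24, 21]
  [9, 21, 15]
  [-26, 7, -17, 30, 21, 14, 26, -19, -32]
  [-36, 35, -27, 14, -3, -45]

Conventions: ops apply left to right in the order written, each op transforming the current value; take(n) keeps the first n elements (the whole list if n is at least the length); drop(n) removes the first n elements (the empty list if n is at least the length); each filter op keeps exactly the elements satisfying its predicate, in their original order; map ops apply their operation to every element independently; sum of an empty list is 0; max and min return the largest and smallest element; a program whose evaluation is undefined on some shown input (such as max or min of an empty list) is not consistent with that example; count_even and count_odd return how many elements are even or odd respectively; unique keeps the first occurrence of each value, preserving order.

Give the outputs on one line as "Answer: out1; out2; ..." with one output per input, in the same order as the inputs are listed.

Execution, op by op:
  [-19, 50, -3, -4] -> [-19, -4, -3, 50] -> [-19, -4] -> [-11, 4] -> [-18, -3] -> [-3, -18] -> -18
  [28, 2, -44, 15, -5, -37, -35, -39] -> [-44, -39, -37, -35, -5, 2, 15, 28] -> [-44, -39] -> [-36, -31] -> [-43, -38] -> [-38, -43] -> -43
  [23, 24, 21] -> [21, 23, 24] -> [21, 23] -> [29, 31] -> [22, 24] -> [24, 22] -> 22
  [9, 21, 15] -> [9, 15, 21] -> [9, 15] -> [17, 23] -> [10, 16] -> [16, 10] -> 10
  [-26, 7, -17, 30, 21, 14, 26, -19, -32] -> [-32, -26, -19, -17, 7, 14, 21, 26, 30] -> [-32, -26] -> [-24, -18] -> [-31, -25] -> [-25, -31] -> -31
  [-36, 35, -27, 14, -3, -45] -> [-45, -36, -27, -3, 14, 35] -> [-45, -36] -> [-37, -28] -> [-44, -35] -> [-35, -44] -> -44

-18; -43; 22; 10; -31; -44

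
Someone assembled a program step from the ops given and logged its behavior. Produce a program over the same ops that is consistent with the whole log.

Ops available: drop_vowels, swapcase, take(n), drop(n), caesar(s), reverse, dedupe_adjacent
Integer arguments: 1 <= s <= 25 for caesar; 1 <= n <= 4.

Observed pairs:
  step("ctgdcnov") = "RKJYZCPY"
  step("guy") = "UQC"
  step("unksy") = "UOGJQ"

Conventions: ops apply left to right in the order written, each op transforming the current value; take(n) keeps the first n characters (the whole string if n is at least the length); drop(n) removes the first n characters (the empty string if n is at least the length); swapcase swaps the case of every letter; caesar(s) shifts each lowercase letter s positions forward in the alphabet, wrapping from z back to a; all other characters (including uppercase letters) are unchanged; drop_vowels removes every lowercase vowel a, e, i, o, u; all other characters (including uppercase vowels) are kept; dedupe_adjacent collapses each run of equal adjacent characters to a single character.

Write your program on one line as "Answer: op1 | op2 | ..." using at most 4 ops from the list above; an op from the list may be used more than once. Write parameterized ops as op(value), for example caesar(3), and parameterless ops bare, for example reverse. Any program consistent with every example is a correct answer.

caesar(22) | swapcase | reverse

Check, running the answer program on each example:
  "ctgdcnov" -> "ypczyjkr" -> "YPCZYJKR" -> "RKJYZCPY"
  "guy" -> "cqu" -> "CQU" -> "UQC"
  "unksy" -> "qjgou" -> "QJGOU" -> "UOGJQ"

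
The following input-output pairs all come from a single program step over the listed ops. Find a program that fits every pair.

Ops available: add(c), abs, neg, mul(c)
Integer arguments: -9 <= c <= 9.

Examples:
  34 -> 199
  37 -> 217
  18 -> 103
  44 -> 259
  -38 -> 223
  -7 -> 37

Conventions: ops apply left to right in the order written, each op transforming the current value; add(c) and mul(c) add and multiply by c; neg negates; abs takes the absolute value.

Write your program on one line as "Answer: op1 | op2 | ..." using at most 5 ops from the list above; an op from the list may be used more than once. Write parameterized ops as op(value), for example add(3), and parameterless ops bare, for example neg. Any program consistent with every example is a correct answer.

mul(-6) | abs | add(-3) | add(-2)

Check, running the answer program on each example:
  34 -> -204 -> 204 -> 201 -> 199
  37 -> -222 -> 222 -> 219 -> 217
  18 -> -108 -> 108 -> 105 -> 103
  44 -> -264 -> 264 -> 261 -> 259
  -38 -> 228 -> 228 -> 225 -> 223
  -7 -> 42 -> 42 -> 39 -> 37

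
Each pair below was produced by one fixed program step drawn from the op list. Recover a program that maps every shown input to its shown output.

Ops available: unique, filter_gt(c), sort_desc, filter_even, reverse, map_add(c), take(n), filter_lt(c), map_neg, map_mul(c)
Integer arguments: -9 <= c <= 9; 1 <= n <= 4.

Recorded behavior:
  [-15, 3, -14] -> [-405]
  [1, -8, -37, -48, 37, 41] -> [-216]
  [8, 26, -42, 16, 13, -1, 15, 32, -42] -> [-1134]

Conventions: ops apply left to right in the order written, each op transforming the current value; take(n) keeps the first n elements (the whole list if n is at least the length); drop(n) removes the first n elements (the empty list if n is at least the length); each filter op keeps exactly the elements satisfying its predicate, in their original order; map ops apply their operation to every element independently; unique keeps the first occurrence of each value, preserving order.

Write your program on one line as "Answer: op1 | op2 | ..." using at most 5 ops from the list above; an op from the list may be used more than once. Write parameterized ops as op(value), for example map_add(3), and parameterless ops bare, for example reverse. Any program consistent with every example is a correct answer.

filter_lt(1) | map_mul(-3) | map_mul(-9) | take(1)

Check, running the answer program on each example:
  [-15, 3, -14] -> [-15, -14] -> [45, 42] -> [-405, -378] -> [-405]
  [1, -8, -37, -48, 37, 41] -> [-8, -37, -48] -> [24, 111, 144] -> [-216, -999, -1296] -> [-216]
  [8, 26, -42, 16, 13, -1, 15, 32, -42] -> [-42, -1, -42] -> [126, 3, 126] -> [-1134, -27, -1134] -> [-1134]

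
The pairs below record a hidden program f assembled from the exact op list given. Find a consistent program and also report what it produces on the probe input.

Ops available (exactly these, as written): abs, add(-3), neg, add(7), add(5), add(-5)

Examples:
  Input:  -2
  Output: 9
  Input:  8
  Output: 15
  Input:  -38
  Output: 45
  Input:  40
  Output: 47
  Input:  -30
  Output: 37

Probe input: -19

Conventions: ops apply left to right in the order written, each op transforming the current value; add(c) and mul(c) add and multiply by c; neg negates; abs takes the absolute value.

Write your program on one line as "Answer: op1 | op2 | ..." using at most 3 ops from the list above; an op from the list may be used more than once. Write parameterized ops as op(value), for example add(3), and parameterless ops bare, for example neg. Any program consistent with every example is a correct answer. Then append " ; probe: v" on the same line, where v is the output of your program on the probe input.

neg | abs | add(7) ; probe: 26

Check, running the answer program on each example:
  -2 -> 2 -> 2 -> 9
  8 -> -8 -> 8 -> 15
  -38 -> 38 -> 38 -> 45
  40 -> -40 -> 40 -> 47
  -30 -> 30 -> 30 -> 37
  probe: -19 -> 19 -> 19 -> 26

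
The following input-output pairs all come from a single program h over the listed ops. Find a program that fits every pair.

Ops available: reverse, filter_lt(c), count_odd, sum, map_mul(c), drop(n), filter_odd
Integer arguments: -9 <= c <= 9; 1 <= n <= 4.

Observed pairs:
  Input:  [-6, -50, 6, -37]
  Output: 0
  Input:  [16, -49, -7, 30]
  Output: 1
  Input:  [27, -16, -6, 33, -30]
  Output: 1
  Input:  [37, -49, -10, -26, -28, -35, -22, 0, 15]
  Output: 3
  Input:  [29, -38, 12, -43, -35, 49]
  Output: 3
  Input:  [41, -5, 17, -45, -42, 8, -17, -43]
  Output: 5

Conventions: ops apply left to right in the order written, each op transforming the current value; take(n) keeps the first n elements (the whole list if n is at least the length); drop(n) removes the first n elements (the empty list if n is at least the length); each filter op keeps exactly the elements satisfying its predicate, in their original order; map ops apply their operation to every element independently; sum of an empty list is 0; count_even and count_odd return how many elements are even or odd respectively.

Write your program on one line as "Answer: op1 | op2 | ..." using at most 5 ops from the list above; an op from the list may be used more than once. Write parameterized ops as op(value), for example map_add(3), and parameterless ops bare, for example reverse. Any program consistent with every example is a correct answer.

filter_odd | reverse | drop(1) | count_odd

Check, running the answer program on each example:
  [-6, -50, 6, -37] -> [-37] -> [-37] -> [] -> 0
  [16, -49, -7, 30] -> [-49, -7] -> [-7, -49] -> [-49] -> 1
  [27, -16, -6, 33, -30] -> [27, 33] -> [33, 27] -> [27] -> 1
  [37, -49, -10, -26, -28, -35, -22, 0, 15] -> [37, -49, -35, 15] -> [15, -35, -49, 37] -> [-35, -49, 37] -> 3
  [29, -38, 12, -43, -35, 49] -> [29, -43, -35, 49] -> [49, -35, -43, 29] -> [-35, -43, 29] -> 3
  [41, -5, 17, -45, -42, 8, -17, -43] -> [41, -5, 17, -45, -17, -43] -> [-43, -17, -45, 17, -5, 41] -> [-17, -45, 17, -5, 41] -> 5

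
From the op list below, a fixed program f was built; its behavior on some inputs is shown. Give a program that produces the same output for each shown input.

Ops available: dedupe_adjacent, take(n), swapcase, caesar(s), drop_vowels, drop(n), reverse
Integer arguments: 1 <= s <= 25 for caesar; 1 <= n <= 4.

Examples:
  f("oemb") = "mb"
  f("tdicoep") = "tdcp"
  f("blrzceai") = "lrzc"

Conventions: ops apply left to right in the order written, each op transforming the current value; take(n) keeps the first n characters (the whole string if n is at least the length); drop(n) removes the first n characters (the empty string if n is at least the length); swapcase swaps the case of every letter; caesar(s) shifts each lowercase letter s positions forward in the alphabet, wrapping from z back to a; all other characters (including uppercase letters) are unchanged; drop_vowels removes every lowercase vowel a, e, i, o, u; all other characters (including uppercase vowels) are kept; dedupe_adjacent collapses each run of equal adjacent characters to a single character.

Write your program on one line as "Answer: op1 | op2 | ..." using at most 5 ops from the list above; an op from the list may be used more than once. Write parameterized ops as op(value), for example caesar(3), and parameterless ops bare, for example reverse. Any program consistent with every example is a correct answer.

reverse | drop_vowels | take(4) | reverse

Check, running the answer program on each example:
  "oemb" -> "bmeo" -> "bm" -> "bm" -> "mb"
  "tdicoep" -> "peocidt" -> "pcdt" -> "pcdt" -> "tdcp"
  "blrzceai" -> "iaeczrlb" -> "czrlb" -> "czrl" -> "lrzc"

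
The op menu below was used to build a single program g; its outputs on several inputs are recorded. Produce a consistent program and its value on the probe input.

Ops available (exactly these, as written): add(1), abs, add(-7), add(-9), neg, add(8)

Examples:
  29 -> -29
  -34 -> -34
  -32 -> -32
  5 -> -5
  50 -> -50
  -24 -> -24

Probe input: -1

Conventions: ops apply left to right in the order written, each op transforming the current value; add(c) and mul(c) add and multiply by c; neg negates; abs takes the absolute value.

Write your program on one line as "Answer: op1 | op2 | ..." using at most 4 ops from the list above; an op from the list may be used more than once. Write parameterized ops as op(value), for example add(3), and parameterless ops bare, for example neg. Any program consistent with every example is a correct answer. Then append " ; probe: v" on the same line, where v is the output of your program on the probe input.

neg | abs | neg ; probe: -1

Check, running the answer program on each example:
  29 -> -29 -> 29 -> -29
  -34 -> 34 -> 34 -> -34
  -32 -> 32 -> 32 -> -32
  5 -> -5 -> 5 -> -5
  50 -> -50 -> 50 -> -50
  -24 -> 24 -> 24 -> -24
  probe: -1 -> 1 -> 1 -> -1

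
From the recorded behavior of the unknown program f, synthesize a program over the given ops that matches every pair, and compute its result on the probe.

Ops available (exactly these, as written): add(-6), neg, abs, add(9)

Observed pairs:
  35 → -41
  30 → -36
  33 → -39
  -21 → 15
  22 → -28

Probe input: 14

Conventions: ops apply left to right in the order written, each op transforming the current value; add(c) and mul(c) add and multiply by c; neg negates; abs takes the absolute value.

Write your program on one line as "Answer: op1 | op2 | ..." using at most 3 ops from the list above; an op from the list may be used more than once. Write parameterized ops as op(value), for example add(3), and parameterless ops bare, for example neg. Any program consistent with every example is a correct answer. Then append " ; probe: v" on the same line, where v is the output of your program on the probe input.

neg | add(-6) ; probe: -20

Check, running the answer program on each example:
  35 -> -35 -> -41
  30 -> -30 -> -36
  33 -> -33 -> -39
  -21 -> 21 -> 15
  22 -> -22 -> -28
  probe: 14 -> -14 -> -20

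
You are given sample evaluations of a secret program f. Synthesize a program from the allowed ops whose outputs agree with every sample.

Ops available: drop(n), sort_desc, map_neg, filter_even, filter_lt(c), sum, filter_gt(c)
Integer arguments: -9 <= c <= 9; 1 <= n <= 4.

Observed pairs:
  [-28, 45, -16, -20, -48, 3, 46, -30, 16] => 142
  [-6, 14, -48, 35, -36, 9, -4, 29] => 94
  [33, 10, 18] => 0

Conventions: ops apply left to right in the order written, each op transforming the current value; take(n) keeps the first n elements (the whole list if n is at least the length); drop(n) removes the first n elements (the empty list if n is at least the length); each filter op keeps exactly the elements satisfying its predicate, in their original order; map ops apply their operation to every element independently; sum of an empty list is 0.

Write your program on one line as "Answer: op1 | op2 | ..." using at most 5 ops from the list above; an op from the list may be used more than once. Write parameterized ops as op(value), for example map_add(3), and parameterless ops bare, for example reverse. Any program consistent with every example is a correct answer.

map_neg | filter_even | filter_gt(-9) | sum

Check, running the answer program on each example:
  [-28, 45, -16, -20, -48, 3, 46, -30, 16] -> [28, -45, 16, 20, 48, -3, -46, 30, -16] -> [28, 16, 20, 48, -46, 30, -16] -> [28, 16, 20, 48, 30] -> 142
  [-6, 14, -48, 35, -36, 9, -4, 29] -> [6, -14, 48, -35, 36, -9, 4, -29] -> [6, -14, 48, 36, 4] -> [6, 48, 36, 4] -> 94
  [33, 10, 18] -> [-33, -10, -18] -> [-10, -18] -> [] -> 0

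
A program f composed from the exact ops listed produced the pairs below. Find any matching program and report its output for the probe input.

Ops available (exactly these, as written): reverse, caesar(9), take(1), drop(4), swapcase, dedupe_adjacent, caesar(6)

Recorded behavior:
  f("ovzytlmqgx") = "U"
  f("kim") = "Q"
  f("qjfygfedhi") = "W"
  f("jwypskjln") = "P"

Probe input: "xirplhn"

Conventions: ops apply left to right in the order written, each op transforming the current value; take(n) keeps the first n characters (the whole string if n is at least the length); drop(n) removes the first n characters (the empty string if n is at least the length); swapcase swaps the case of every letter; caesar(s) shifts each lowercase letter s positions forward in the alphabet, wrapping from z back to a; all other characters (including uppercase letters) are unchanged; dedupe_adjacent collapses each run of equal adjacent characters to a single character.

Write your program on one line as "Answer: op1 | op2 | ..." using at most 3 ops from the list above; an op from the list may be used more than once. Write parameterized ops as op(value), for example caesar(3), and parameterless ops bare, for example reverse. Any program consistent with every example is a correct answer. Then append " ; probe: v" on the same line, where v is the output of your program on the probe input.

take(1) | caesar(6) | swapcase ; probe: "D"

Check, running the answer program on each example:
  "ovzytlmqgx" -> "o" -> "u" -> "U"
  "kim" -> "k" -> "q" -> "Q"
  "qjfygfedhi" -> "q" -> "w" -> "W"
  "jwypskjln" -> "j" -> "p" -> "P"
  probe: "xirplhn" -> "x" -> "d" -> "D"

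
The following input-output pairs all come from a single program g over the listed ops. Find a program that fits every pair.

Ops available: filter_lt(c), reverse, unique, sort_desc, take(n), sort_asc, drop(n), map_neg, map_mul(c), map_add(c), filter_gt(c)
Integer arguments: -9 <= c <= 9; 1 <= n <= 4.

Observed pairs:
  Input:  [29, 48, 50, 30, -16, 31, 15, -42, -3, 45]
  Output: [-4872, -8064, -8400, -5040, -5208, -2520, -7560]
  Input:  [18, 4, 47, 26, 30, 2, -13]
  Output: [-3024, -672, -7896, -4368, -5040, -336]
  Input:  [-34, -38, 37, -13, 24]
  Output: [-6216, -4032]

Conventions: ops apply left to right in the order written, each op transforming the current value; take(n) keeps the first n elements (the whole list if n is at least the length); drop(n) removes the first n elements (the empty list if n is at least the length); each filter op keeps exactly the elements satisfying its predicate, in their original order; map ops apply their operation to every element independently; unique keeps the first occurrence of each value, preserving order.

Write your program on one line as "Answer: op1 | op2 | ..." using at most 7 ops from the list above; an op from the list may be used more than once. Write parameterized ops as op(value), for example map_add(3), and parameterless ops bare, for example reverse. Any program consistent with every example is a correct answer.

reverse | map_mul(-4) | reverse | filter_lt(1) | map_mul(7) | map_mul(6)

Check, running the answer program on each example:
  [29, 48, 50, 30, -16, 31, 15, -42, -3, 45] -> [45, -3, -42, 15, 31, -16, 30, 50, 48, 29] -> [-180, 12, 168, -60, -124, 64, -120, -200, -192, -116] -> [-116, -192, -200, -120, 64, -124, -60, 168, 12, -180] -> [-116, -192, -200, -120, -124, -60, -180] -> [-812, -1344, -1400, -840, -868, -420, -1260] -> [-4872, -8064, -8400, -5040, -5208, -2520, -7560]
  [18, 4, 47, 26, 30, 2, -13] -> [-13, 2, 30, 26, 47, 4, 18] -> [52, -8, -120, -104, -188, -16, -72] -> [-72, -16, -188, -104, -120, -8, 52] -> [-72, -16, -188, -104, -120, -8] -> [-504, -112, -1316, -728, -840, -56] -> [-3024, -672, -7896, -4368, -5040, -336]
  [-34, -38, 37, -13, 24] -> [24, -13, 37, -38, -34] -> [-96, 52, -148, 152, 136] -> [136, 152, -148, 52, -96] -> [-148, -96] -> [-1036, -672] -> [-6216, -4032]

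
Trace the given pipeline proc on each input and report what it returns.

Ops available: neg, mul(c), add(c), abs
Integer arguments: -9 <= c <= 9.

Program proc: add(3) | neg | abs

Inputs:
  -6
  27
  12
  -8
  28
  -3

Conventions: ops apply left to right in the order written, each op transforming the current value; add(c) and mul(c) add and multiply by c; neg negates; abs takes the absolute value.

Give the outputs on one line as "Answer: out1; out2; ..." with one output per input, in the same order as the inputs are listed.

Execution, op by op:
  -6 -> -3 -> 3 -> 3
  27 -> 30 -> -30 -> 30
  12 -> 15 -> -15 -> 15
  -8 -> -5 -> 5 -> 5
  28 -> 31 -> -31 -> 31
  -3 -> 0 -> 0 -> 0

3; 30; 15; 5; 31; 0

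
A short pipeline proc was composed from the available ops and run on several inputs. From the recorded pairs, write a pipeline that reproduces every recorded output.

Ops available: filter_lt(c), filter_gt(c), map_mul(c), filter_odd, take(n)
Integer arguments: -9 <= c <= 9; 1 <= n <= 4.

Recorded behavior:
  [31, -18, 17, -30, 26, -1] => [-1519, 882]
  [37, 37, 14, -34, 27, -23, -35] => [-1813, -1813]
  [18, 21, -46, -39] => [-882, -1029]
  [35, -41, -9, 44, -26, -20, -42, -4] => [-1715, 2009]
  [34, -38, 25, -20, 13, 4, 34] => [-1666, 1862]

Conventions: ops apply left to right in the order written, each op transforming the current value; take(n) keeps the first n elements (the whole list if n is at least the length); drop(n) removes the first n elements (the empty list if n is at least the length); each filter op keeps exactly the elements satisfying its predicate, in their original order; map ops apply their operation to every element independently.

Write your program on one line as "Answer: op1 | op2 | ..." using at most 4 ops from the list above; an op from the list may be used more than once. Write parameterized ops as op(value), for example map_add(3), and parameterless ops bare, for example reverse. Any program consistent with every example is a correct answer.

map_mul(-7) | take(4) | map_mul(7) | take(2)

Check, running the answer program on each example:
  [31, -18, 17, -30, 26, -1] -> [-217, 126, -119, 210, -182, 7] -> [-217, 126, -119, 210] -> [-1519, 882, -833, 1470] -> [-1519, 882]
  [37, 37, 14, -34, 27, -23, -35] -> [-259, -259, -98, 238, -189, 161, 245] -> [-259, -259, -98, 238] -> [-1813, -1813, -686, 1666] -> [-1813, -1813]
  [18, 21, -46, -39] -> [-126, -147, 322, 273] -> [-126, -147, 322, 273] -> [-882, -1029, 2254, 1911] -> [-882, -1029]
  [35, -41, -9, 44, -26, -20, -42, -4] -> [-245, 287, 63, -308, 182, 140, 294, 28] -> [-245, 287, 63, -308] -> [-1715, 2009, 441, -2156] -> [-1715, 2009]
  [34, -38, 25, -20, 13, 4, 34] -> [-238, 266, -175, 140, -91, -28, -238] -> [-238, 266, -175, 140] -> [-1666, 1862, -1225, 980] -> [-1666, 1862]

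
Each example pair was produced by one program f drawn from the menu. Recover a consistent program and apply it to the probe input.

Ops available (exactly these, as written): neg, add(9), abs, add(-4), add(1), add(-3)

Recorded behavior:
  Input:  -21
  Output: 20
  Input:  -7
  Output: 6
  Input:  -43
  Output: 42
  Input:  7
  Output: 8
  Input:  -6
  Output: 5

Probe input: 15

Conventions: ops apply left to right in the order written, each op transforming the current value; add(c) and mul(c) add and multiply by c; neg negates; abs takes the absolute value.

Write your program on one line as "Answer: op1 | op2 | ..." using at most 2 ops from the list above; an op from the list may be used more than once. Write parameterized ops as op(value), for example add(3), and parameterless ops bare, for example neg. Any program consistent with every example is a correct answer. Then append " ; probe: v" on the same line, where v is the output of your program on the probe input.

add(1) | abs ; probe: 16

Check, running the answer program on each example:
  -21 -> -20 -> 20
  -7 -> -6 -> 6
  -43 -> -42 -> 42
  7 -> 8 -> 8
  -6 -> -5 -> 5
  probe: 15 -> 16 -> 16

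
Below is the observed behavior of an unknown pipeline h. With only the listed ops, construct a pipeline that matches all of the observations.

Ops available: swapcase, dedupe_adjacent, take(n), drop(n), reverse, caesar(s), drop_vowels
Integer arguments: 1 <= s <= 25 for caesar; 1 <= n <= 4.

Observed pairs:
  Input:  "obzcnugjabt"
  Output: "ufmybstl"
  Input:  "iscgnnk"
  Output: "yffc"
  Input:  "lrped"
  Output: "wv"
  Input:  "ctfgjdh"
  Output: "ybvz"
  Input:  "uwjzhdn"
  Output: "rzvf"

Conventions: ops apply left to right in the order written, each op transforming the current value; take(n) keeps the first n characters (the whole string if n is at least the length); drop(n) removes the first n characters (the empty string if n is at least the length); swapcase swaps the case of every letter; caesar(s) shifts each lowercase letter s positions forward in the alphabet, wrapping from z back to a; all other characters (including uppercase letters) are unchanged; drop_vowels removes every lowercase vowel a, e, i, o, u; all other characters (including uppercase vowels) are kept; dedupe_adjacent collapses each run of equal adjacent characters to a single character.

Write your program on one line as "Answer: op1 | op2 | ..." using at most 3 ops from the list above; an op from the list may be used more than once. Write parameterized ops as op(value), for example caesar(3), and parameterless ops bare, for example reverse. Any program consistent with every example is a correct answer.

caesar(18) | drop(3)

Check, running the answer program on each example:
  "obzcnugjabt" -> "gtrufmybstl" -> "ufmybstl"
  "iscgnnk" -> "akuyffc" -> "yffc"
  "lrped" -> "djhwv" -> "wv"
  "ctfgjdh" -> "ulxybvz" -> "ybvz"
  "uwjzhdn" -> "mobrzvf" -> "rzvf"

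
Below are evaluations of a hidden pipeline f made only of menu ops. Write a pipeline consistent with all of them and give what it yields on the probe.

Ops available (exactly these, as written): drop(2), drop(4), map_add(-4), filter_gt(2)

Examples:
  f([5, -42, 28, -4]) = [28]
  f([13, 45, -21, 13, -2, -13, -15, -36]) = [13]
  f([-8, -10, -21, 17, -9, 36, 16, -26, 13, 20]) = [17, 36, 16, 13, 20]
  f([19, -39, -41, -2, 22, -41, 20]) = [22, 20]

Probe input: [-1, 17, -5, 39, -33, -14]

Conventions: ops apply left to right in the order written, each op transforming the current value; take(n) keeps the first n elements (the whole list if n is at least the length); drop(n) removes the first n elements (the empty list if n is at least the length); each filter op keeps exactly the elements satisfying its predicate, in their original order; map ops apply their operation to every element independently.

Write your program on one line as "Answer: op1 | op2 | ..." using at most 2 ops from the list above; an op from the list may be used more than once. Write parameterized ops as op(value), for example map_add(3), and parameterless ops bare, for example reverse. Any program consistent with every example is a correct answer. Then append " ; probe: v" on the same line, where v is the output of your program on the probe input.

drop(2) | filter_gt(2) ; probe: [39]

Check, running the answer program on each example:
  [5, -42, 28, -4] -> [28, -4] -> [28]
  [13, 45, -21, 13, -2, -13, -15, -36] -> [-21, 13, -2, -13, -15, -36] -> [13]
  [-8, -10, -21, 17, -9, 36, 16, -26, 13, 20] -> [-21, 17, -9, 36, 16, -26, 13, 20] -> [17, 36, 16, 13, 20]
  [19, -39, -41, -2, 22, -41, 20] -> [-41, -2, 22, -41, 20] -> [22, 20]
  probe: [-1, 17, -5, 39, -33, -14] -> [-5, 39, -33, -14] -> [39]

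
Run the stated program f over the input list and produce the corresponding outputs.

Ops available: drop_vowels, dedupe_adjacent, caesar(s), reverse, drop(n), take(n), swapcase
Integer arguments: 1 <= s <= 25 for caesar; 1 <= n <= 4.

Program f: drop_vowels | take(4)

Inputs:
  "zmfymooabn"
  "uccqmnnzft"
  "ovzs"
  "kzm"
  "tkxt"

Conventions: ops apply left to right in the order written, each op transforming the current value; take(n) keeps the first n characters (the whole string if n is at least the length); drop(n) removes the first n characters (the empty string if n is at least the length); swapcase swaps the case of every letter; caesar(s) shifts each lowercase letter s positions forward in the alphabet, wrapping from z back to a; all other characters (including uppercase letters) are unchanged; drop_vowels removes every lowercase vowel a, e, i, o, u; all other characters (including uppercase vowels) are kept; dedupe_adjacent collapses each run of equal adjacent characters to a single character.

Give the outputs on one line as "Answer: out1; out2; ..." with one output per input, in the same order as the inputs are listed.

Execution, op by op:
  "zmfymooabn" -> "zmfymbn" -> "zmfy"
  "uccqmnnzft" -> "ccqmnnzft" -> "ccqm"
  "ovzs" -> "vzs" -> "vzs"
  "kzm" -> "kzm" -> "kzm"
  "tkxt" -> "tkxt" -> "tkxt"

"zmfy"; "ccqm"; "vzs"; "kzm"; "tkxt"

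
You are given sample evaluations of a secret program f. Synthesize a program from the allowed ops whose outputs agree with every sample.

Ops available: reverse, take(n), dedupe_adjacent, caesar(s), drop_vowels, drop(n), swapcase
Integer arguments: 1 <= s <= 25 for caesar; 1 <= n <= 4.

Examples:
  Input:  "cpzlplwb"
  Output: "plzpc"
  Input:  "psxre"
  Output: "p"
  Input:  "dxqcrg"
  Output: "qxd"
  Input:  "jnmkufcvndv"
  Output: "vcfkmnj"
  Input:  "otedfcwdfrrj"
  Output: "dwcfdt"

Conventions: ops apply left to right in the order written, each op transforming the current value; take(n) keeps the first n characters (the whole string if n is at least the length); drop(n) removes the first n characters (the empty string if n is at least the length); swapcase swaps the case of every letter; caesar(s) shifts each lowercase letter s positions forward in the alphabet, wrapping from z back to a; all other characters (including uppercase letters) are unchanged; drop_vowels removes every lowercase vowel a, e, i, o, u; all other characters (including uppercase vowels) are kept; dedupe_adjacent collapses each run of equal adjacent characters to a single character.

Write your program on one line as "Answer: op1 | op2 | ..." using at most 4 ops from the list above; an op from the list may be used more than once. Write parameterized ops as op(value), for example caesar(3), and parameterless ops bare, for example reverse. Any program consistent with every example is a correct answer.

drop_vowels | dedupe_adjacent | reverse | drop(3)

Check, running the answer program on each example:
  "cpzlplwb" -> "cpzlplwb" -> "cpzlplwb" -> "bwlplzpc" -> "plzpc"
  "psxre" -> "psxr" -> "psxr" -> "rxsp" -> "p"
  "dxqcrg" -> "dxqcrg" -> "dxqcrg" -> "grcqxd" -> "qxd"
  "jnmkufcvndv" -> "jnmkfcvndv" -> "jnmkfcvndv" -> "vdnvcfkmnj" -> "vcfkmnj"
  "otedfcwdfrrj" -> "tdfcwdfrrj" -> "tdfcwdfrj" -> "jrfdwcfdt" -> "dwcfdt"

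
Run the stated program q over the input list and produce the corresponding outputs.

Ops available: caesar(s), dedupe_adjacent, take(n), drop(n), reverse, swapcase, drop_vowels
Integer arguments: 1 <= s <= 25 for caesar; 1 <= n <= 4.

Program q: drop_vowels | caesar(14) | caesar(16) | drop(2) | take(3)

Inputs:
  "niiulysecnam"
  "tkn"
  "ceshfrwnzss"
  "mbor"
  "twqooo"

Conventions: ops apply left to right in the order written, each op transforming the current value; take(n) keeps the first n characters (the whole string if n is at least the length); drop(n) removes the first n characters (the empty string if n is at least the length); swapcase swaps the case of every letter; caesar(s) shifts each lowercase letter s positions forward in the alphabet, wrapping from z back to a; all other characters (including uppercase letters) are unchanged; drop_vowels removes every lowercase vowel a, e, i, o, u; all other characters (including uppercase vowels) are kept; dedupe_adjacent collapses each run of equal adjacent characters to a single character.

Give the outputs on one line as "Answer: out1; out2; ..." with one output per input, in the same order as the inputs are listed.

"cwg"; "r"; "ljv"; "v"; "u"

Execution, op by op:
  "niiulysecnam" -> "nlyscnm" -> "bzmgqba" -> "rpcwgrq" -> "cwgrq" -> "cwg"
  "tkn" -> "tkn" -> "hyb" -> "xor" -> "r" -> "r"
  "ceshfrwnzss" -> "cshfrwnzss" -> "qgvtfkbngg" -> "gwljvardww" -> "ljvardww" -> "ljv"
  "mbor" -> "mbr" -> "apf" -> "qfv" -> "v" -> "v"
  "twqooo" -> "twq" -> "hke" -> "xau" -> "u" -> "u"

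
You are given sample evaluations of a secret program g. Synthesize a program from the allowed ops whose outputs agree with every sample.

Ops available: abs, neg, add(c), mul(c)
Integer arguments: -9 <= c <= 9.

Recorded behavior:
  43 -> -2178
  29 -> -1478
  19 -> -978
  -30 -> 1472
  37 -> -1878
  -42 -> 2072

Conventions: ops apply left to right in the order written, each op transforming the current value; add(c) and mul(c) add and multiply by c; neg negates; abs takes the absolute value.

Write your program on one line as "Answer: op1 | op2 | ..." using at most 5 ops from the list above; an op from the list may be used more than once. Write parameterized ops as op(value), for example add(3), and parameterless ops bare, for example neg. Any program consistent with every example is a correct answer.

mul(-5) | mul(2) | add(-7) | mul(5) | add(7)

Check, running the answer program on each example:
  43 -> -215 -> -430 -> -437 -> -2185 -> -2178
  29 -> -145 -> -290 -> -297 -> -1485 -> -1478
  19 -> -95 -> -190 -> -197 -> -985 -> -978
  -30 -> 150 -> 300 -> 293 -> 1465 -> 1472
  37 -> -185 -> -370 -> -377 -> -1885 -> -1878
  -42 -> 210 -> 420 -> 413 -> 2065 -> 2072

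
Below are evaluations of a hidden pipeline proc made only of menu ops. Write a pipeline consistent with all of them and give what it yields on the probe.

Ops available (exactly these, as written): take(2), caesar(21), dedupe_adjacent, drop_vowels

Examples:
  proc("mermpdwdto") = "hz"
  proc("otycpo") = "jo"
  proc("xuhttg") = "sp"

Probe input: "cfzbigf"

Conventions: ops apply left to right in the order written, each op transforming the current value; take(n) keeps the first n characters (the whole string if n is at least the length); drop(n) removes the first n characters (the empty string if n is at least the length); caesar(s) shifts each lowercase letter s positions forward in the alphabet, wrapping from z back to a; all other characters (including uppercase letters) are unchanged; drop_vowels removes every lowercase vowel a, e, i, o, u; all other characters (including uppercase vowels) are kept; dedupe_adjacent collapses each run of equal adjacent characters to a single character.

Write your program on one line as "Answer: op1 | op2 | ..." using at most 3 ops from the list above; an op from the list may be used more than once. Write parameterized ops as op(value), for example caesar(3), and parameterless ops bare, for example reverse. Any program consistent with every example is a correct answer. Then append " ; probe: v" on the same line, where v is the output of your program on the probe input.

take(2) | caesar(21) ; probe: "xa"

Check, running the answer program on each example:
  "mermpdwdto" -> "me" -> "hz"
  "otycpo" -> "ot" -> "jo"
  "xuhttg" -> "xu" -> "sp"
  probe: "cfzbigf" -> "cf" -> "xa"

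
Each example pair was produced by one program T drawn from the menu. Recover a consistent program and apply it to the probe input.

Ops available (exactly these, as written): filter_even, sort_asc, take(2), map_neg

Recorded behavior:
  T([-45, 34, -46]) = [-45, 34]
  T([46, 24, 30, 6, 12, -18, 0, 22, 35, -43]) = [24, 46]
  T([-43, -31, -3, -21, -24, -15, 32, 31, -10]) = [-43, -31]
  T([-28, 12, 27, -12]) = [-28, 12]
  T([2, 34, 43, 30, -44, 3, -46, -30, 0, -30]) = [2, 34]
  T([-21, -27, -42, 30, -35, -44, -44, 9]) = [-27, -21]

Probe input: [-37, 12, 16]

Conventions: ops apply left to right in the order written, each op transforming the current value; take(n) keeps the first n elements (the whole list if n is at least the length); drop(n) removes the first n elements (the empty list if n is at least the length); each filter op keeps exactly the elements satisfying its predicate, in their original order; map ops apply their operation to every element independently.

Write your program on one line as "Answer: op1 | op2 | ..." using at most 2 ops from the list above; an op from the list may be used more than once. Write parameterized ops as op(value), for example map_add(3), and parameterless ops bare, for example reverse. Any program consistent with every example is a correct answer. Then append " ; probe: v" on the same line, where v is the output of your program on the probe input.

take(2) | sort_asc ; probe: [-37, 12]

Check, running the answer program on each example:
  [-45, 34, -46] -> [-45, 34] -> [-45, 34]
  [46, 24, 30, 6, 12, -18, 0, 22, 35, -43] -> [46, 24] -> [24, 46]
  [-43, -31, -3, -21, -24, -15, 32, 31, -10] -> [-43, -31] -> [-43, -31]
  [-28, 12, 27, -12] -> [-28, 12] -> [-28, 12]
  [2, 34, 43, 30, -44, 3, -46, -30, 0, -30] -> [2, 34] -> [2, 34]
  [-21, -27, -42, 30, -35, -44, -44, 9] -> [-21, -27] -> [-27, -21]
  probe: [-37, 12, 16] -> [-37, 12] -> [-37, 12]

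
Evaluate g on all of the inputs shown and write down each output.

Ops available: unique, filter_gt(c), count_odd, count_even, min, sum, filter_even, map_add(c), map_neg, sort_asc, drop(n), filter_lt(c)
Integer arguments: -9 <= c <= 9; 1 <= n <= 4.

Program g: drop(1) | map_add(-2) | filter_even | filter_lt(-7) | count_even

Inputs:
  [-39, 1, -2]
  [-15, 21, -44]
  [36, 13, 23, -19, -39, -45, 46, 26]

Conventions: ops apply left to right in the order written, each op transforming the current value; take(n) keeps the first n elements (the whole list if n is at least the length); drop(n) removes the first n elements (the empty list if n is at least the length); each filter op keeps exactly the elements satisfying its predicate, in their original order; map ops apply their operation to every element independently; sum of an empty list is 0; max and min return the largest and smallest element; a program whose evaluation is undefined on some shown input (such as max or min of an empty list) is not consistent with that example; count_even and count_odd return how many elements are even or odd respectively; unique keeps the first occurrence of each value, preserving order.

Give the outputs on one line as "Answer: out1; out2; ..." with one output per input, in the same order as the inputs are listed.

0; 1; 0

Execution, op by op:
  [-39, 1, -2] -> [1, -2] -> [-1, -4] -> [-4] -> [] -> 0
  [-15, 21, -44] -> [21, -44] -> [19, -46] -> [-46] -> [-46] -> 1
  [36, 13, 23, -19, -39, -45, 46, 26] -> [13, 23, -19, -39, -45, 46, 26] -> [11, 21, -21, -41, -47, 44, 24] -> [44, 24] -> [] -> 0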